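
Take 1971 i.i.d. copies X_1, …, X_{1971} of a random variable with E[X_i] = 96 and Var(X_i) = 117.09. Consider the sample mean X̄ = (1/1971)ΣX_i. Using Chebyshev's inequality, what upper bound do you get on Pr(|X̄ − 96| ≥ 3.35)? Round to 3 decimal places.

0.005

Var(X̄) = Var(X_i)/n = 117.09/1971 = 0.059406.
Chebyshev: Pr(|X̄ − 96| ≥ 3.35) ≤ Var(X̄)/(3.35)² = 117.09/(1971·3.35²) = 0.0053.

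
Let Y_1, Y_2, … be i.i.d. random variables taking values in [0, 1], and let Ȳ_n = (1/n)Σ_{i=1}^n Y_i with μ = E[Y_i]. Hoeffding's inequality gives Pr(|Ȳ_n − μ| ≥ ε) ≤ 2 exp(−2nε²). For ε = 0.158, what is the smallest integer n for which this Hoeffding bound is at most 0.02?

93

Require 2·exp(−2nε²) ≤ 0.02, i.e. 2nε² ≥ ln(2/0.02) = 4.605170.
So n ≥ 4.605170 / (2·0.158²) = 92.236.
The smallest integer n is 93.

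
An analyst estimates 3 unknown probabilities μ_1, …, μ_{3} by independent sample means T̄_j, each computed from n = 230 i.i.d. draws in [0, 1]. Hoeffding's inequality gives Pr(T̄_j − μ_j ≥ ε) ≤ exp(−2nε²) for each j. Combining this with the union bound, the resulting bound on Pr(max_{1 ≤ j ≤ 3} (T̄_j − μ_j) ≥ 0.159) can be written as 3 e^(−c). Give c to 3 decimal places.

Union bound over the 3 events: Pr(max_{1 ≤ j ≤ 3} (T̄_j − μ_j) ≥ 0.159) ≤ 3·exp(−2nε²) = 3 exp(−2·230·0.159²).
So c = 2·230·0.159² = 11.6293.

11.629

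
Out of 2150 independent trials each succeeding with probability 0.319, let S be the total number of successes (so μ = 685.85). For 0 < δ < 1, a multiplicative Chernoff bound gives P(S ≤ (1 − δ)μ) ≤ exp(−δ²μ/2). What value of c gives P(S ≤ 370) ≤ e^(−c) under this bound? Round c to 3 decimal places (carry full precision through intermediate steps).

Write 370 = (1 − δ)μ, so δ = 1 − 370/685.85 = 0.4605234…
Then the exponent is δ²μ/2 = (μ − 370)²/(2μ) = 72.728164.

72.728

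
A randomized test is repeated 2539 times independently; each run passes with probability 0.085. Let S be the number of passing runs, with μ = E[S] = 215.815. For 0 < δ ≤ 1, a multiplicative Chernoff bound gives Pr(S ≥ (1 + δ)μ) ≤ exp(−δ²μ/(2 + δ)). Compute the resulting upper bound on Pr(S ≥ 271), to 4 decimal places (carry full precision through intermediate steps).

Write 271 = (1 + δ)μ, so δ = 271/215.815 − 1 = 0.2557051…
Then the exponent is δ²μ/(2 + δ) = (271 − μ)² / (μ·(2 + δ)) = 6.255732.
Bound = exp(−6.255732) = 0.00192.

0.0019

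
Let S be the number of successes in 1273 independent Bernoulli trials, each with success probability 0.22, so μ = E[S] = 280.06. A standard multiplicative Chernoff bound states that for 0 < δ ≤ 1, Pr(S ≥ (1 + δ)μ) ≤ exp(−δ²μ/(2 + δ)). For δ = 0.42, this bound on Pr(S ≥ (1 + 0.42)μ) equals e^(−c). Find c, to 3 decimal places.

20.414

c = δ²μ/(2 + δ) = 0.42²·280.06/(2 + 0.42) = 20.4143.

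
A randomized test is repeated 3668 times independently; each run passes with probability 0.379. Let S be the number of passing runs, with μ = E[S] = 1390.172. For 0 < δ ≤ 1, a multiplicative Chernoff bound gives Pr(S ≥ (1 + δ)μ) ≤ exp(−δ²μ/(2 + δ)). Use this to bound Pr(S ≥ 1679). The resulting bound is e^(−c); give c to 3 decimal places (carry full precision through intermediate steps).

Write 1679 = (1 + δ)μ, so δ = 1679/1390.172 − 1 = 0.2077642…
Then the exponent is δ²μ/(2 + δ) = (1679 − μ)² / (μ·(2 + δ)) = 27.180495.

27.180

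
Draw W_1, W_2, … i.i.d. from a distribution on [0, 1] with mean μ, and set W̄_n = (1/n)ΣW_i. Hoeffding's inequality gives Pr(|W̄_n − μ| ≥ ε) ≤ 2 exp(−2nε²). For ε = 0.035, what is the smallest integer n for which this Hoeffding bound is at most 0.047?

1531

Require 2·exp(−2nε²) ≤ 0.047, i.e. 2nε² ≥ ln(2/0.047) = 3.750755.
So n ≥ 3.750755 / (2·0.035²) = 1530.920.
The smallest integer n is 1531.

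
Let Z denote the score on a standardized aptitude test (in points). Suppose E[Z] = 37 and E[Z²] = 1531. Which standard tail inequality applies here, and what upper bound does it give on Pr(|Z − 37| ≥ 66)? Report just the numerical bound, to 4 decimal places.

The first two moments determine the variance, so Chebyshev's inequality is the sharpest standard bound available.
Var(Z) = E[Z²] − (E[Z])² = 1531 − 1369 = 162.
Chebyshev's inequality: Pr(|Z − μ| ≥ t) ≤ Var(Z)/t² = 162/4356 = 0.0372.

0.0372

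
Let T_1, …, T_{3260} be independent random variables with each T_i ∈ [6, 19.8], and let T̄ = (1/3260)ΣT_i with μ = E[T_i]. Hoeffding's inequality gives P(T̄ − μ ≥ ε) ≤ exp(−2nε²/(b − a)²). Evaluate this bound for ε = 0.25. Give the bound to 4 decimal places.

0.1177

Exponent: 2nε²/(b − a)² = 2·3260·0.25² / 13.8² = 2.13978.
Bound = exp(−2.13978) = 0.11768.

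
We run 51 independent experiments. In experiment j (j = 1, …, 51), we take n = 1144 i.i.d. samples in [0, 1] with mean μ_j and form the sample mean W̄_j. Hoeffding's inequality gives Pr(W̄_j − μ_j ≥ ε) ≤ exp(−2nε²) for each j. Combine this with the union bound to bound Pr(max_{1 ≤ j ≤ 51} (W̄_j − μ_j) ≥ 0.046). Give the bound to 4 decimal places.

0.4027

Per-experiment Hoeffding bound: exp(−2·1144·0.046²) = exp(−4.84141) = 0.0078959.
Union bound over 51 events: 51·0.0078959 = 0.40269.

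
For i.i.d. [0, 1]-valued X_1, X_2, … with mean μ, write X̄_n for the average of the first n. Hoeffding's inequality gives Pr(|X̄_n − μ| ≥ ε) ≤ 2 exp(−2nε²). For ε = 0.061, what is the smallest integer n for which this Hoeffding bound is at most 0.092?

Require 2·exp(−2nε²) ≤ 0.092, i.e. 2nε² ≥ ln(2/0.092) = 3.079114.
So n ≥ 3.079114 / (2·0.061²) = 413.748.
The smallest integer n is 414.

414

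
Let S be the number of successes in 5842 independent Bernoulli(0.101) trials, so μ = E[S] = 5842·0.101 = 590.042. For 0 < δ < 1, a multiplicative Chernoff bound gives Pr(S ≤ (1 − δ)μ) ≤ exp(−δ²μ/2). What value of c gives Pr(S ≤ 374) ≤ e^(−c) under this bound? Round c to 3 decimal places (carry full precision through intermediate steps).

Write 374 = (1 − δ)μ, so δ = 1 − 374/590.042 = 0.3661468…
Then the exponent is δ²μ/2 = (μ − 374)²/(2μ) = 39.551545.

39.552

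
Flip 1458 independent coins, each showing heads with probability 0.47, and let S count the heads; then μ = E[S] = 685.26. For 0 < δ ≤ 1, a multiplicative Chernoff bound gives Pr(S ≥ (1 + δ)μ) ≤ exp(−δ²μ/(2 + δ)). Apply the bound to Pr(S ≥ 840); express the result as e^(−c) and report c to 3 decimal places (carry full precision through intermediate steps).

Write 840 = (1 + δ)μ, so δ = 840/685.26 − 1 = 0.2258121…
Then the exponent is δ²μ/(2 + δ) = (840 − μ)² / (μ·(2 + δ)) = 15.698614.

15.699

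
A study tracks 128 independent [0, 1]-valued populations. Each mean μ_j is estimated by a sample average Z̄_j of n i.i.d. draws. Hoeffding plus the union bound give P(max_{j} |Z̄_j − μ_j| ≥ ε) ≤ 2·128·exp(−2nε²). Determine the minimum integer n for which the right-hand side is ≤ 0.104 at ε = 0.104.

Need 2·128·exp(−2nε²) ≤ 0.104, i.e. exp(−2nε²) ≤ 0.104/256.
So 2nε² ≥ ln(256/0.104) = 7.808542.
Hence n ≥ 7.808542/(2·0.104²) = 360.972.
The smallest integer n is 361.

361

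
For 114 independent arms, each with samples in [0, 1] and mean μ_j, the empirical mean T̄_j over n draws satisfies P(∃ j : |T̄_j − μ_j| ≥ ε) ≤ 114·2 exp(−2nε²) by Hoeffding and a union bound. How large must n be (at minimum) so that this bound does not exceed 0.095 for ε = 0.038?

Need 2·114·exp(−2nε²) ≤ 0.095, i.e. exp(−2nε²) ≤ 0.095/228.
So 2nε² ≥ ln(228/0.095) = 7.783224.
Hence n ≥ 7.783224/(2·0.038²) = 2695.022.
The smallest integer n is 2696.

2696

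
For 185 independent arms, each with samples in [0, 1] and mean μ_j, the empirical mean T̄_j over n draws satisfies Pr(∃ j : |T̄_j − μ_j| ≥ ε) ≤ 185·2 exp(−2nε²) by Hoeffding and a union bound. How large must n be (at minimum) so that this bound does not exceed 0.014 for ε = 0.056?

1624

Need 2·185·exp(−2nε²) ≤ 0.014, i.e. exp(−2nε²) ≤ 0.014/370.
So 2nε² ≥ ln(370/0.014) = 10.182201.
Hence n ≥ 10.182201/(2·0.056²) = 1623.438.
The smallest integer n is 1624.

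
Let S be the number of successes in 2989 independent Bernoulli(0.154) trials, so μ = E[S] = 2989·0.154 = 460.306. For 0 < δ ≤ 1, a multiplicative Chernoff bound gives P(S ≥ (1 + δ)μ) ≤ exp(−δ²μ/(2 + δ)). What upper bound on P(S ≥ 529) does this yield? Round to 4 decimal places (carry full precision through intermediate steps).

0.0085

Write 529 = (1 + δ)μ, so δ = 529/460.306 − 1 = 0.1492355…
Then the exponent is δ²μ/(2 + δ) = (529 − μ)² / (μ·(2 + δ)) = 4.769875.
Bound = exp(−4.769875) = 0.00848.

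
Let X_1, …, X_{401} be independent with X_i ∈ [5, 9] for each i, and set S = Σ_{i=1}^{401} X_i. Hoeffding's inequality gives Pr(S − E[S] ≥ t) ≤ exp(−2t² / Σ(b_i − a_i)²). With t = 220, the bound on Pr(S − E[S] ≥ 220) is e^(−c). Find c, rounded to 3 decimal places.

15.087

Σ(b_i − a_i)² = 401·(4)² = 6416.
c = 2t²/6416 = 2·220²/6416 = 15.0873.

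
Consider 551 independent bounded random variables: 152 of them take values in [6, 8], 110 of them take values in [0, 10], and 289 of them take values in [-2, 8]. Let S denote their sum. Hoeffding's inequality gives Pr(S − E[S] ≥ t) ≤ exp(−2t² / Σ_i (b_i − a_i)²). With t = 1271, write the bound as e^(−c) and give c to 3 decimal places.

Σ(b_i − a_i)² = 152·2² + 110·10² + 289·10² = 40508.
c = 2t² / 40508 = 2·1271² / 40508 = 79.7591.

79.759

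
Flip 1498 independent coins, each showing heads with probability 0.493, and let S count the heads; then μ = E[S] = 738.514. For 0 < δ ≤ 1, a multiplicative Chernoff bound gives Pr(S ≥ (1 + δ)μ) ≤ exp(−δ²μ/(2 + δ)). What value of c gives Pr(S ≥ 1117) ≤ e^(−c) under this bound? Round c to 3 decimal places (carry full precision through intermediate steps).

Write 1117 = (1 + δ)μ, so δ = 1117/738.514 − 1 = 0.5124967…
Then the exponent is δ²μ/(2 + δ) = (1117 − μ)² / (μ·(2 + δ)) = 77.203218.

77.203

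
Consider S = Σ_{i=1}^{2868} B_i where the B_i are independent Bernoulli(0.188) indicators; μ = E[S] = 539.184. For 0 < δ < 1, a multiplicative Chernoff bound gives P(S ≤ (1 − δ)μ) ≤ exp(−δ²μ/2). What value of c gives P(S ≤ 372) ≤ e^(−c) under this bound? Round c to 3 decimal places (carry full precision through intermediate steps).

25.919

Write 372 = (1 − δ)μ, so δ = 1 − 372/539.184 = 0.3100685…
Then the exponent is δ²μ/2 = (μ − 372)²/(2μ) = 25.919250.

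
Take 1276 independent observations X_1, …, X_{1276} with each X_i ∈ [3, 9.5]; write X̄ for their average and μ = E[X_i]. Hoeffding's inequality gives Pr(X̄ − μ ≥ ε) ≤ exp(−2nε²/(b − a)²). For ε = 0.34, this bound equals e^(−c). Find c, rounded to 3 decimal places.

6.983

c = 2nε²/(b − a)² = 2·1276·0.34² / 6.5² = 6.9825.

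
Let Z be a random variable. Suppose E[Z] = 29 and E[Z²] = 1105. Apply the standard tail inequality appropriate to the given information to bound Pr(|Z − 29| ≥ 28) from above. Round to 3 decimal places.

The first two moments determine the variance, so Chebyshev's inequality is the sharpest standard bound available.
Var(Z) = E[Z²] − (E[Z])² = 1105 − 841 = 264.
Chebyshev's inequality: Pr(|Z − μ| ≥ t) ≤ Var(Z)/t² = 264/784 = 0.3367.

0.337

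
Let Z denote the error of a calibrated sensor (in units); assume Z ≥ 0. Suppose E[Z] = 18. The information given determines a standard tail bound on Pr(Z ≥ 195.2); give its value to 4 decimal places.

0.0922

Only the mean of a non-negative variable is known, so Markov's inequality is the applicable tail bound.
Markov's inequality: for a non-negative random variable, Pr(Z ≥ a) ≤ E[Z]/a.
Here E[Z] = 18 and a = 195.2, so the bound is 18/195.2 = 0.0922.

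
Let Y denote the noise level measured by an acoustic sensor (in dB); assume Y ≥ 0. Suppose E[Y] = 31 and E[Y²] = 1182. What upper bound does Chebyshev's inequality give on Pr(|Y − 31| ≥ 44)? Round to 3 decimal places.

0.114

Var(Y) = E[Y²] − (E[Y])² = 1182 − 961 = 221.
Chebyshev's inequality: Pr(|Y − μ| ≥ t) ≤ Var(Y)/t² = 221/1936 = 0.1142.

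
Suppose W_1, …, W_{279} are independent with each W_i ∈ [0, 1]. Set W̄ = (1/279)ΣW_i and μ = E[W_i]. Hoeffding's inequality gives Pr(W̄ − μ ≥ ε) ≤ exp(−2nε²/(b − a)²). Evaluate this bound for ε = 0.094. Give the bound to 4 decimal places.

Exponent: 2nε²/(b − a)² = 2·279·0.094² / 1² = 4.93049.
Bound = exp(−4.93049) = 0.00722.

0.0072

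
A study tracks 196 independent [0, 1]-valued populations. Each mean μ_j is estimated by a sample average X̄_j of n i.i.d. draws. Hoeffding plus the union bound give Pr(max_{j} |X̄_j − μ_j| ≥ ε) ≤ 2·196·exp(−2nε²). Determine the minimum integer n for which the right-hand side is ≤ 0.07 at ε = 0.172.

146

Need 2·196·exp(−2nε²) ≤ 0.07, i.e. exp(−2nε²) ≤ 0.07/392.
So 2nε² ≥ ln(392/0.07) = 8.630522.
Hence n ≥ 8.630522/(2·0.172²) = 145.865.
The smallest integer n is 146.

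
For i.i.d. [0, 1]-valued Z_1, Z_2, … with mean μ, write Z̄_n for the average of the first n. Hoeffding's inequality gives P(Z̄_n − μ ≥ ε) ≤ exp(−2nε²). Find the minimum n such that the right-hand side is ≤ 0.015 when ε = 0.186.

Require exp(−2nε²) ≤ 0.015, i.e. 2nε² ≥ ln(1/0.015) = 4.199705.
So n ≥ 4.199705 / (2·0.186²) = 60.696.
The smallest integer n is 61.

61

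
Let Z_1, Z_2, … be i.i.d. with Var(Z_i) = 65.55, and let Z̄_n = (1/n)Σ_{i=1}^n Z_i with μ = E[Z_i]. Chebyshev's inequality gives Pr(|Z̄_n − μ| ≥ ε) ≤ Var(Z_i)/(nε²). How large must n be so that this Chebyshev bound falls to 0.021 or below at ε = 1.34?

1739

Require 65.55/(n·1.34²) ≤ 0.021, i.e. n ≥ 65.55/(0.021·1.34²) = 1738.376.
The smallest integer n is 1739.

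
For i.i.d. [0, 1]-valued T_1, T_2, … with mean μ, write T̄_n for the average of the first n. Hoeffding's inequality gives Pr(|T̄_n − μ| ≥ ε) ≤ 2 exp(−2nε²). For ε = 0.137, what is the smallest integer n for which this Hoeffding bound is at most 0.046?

Require 2·exp(−2nε²) ≤ 0.046, i.e. 2nε² ≥ ln(2/0.046) = 3.772261.
So n ≥ 3.772261 / (2·0.137²) = 100.492.
The smallest integer n is 101.

101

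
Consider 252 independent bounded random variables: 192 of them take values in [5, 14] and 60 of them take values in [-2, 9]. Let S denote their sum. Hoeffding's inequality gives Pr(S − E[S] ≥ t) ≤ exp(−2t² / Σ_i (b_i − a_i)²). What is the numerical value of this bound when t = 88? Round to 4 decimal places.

0.5072

Σ(b_i − a_i)² = 192·9² + 60·11² = 22812.
Exponent = 2·88² / 22812 = 0.67894.
Bound = exp(−0.67894) = 0.50715.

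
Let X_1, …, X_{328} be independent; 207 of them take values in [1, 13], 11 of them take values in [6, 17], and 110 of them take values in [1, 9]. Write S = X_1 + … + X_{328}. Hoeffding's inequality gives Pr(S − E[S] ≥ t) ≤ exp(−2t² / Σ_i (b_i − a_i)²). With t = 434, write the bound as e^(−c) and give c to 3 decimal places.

9.867

Σ(b_i − a_i)² = 207·12² + 11·11² + 110·8² = 38179.
c = 2t² / 38179 = 2·434² / 38179 = 9.8670.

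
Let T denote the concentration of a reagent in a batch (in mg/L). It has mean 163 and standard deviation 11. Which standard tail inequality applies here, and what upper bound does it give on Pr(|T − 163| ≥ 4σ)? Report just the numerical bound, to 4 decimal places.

Mean and variance are known, so Chebyshev's inequality applies.
Chebyshev: Pr(|T − μ| ≥ t) ≤ Var(T)/t².
Var(T) = σ² = 11² = 121.
t = 4·11 = 44.
Bound = 121 / 1936 = 0.0625.

0.0625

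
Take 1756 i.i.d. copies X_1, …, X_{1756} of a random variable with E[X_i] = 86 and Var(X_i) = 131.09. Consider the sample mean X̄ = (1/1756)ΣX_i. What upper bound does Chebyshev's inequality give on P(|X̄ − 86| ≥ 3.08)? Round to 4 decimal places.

Var(X̄) = Var(X_i)/n = 131.09/1756 = 0.074653.
Chebyshev: P(|X̄ − 86| ≥ 3.08) ≤ Var(X̄)/(3.08)² = 131.09/(1756·3.08²) = 0.0079.

0.0079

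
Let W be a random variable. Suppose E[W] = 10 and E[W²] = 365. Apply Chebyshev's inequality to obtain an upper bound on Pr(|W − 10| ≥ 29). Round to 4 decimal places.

Var(W) = E[W²] − (E[W])² = 365 − 100 = 265.
Chebyshev's inequality: Pr(|W − μ| ≥ t) ≤ Var(W)/t² = 265/841 = 0.3151.

0.3151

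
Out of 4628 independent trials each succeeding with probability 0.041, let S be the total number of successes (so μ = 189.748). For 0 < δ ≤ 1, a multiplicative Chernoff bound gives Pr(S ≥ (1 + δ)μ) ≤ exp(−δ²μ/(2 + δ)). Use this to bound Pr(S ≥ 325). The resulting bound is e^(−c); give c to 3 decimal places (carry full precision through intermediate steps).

35.538

Write 325 = (1 + δ)μ, so δ = 325/189.748 − 1 = 0.712798…
Then the exponent is δ²μ/(2 + δ) = (325 − μ)² / (μ·(2 + δ)) = 35.537979.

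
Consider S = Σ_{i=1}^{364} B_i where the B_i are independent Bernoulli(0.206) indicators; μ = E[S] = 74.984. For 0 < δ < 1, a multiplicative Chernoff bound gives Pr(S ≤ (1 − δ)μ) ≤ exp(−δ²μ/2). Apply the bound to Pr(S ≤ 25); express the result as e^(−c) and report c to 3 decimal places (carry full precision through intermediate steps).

Write 25 = (1 − δ)μ, so δ = 1 − 25/74.984 = 0.6665955…
Then the exponent is δ²μ/2 = (μ − 25)²/(2μ) = 16.659556.

16.660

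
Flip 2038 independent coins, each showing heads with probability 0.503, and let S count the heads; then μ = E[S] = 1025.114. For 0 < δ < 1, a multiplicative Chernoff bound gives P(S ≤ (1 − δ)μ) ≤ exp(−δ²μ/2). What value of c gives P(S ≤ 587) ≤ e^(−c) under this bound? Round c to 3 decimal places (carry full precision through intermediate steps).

93.621

Write 587 = (1 − δ)μ, so δ = 1 − 587/1025.114 = 0.4273808…
Then the exponent is δ²μ/2 = (μ − 587)²/(2μ) = 93.620747.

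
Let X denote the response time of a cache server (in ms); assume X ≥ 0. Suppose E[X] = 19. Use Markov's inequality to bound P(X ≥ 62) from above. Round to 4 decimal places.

0.3065

Markov's inequality: for a non-negative random variable, P(X ≥ a) ≤ E[X]/a.
Here E[X] = 19 and a = 62, so the bound is 19/62 = 0.3065.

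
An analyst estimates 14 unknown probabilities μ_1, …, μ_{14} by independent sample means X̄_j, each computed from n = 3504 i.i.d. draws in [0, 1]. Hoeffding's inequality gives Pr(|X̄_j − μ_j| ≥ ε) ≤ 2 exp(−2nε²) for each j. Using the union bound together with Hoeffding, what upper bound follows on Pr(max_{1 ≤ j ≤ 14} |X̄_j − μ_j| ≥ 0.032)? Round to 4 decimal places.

0.0214

Per-experiment Hoeffding bound: 2·exp(−2·3504·0.032²) = 2·exp(−7.17619) = 0.0015291.
Union bound over 14 events: 14·0.0015291 = 0.02141.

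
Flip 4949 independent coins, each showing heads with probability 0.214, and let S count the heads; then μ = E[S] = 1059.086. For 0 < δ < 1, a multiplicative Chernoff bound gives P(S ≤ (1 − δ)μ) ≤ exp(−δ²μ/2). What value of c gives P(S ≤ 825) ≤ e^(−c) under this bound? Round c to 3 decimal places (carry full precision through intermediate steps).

Write 825 = (1 − δ)μ, so δ = 1 − 825/1059.086 = 0.2210264…
Then the exponent is δ²μ/2 = (μ − 825)²/(2μ) = 25.869597.

25.870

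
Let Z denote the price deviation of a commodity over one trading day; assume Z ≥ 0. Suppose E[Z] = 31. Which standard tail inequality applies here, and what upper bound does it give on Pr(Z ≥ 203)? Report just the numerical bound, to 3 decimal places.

Only the mean of a non-negative variable is known, so Markov's inequality is the applicable tail bound.
Markov's inequality: for a non-negative random variable, Pr(Z ≥ a) ≤ E[Z]/a.
Here E[Z] = 31 and a = 203, so the bound is 31/203 = 0.1527.

0.153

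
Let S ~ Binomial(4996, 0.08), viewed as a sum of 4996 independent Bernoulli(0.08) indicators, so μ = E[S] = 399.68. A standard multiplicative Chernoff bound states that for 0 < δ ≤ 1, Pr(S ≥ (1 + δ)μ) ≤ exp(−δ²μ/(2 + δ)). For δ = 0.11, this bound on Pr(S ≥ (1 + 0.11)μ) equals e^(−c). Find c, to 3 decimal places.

2.292

c = δ²μ/(2 + δ) = 0.11²·399.68/(2 + 0.11) = 2.2920.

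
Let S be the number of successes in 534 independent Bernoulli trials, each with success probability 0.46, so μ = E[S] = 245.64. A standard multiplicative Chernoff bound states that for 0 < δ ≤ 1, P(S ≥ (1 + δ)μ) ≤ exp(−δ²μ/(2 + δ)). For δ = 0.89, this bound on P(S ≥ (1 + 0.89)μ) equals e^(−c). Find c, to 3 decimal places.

67.326

c = δ²μ/(2 + δ) = 0.89²·245.64/(2 + 0.89) = 67.3258.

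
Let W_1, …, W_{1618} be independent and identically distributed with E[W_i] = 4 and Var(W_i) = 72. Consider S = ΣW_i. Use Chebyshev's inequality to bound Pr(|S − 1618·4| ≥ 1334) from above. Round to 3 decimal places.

0.065

Var(S) = n·Var(W_i) = 1618·72 = 116496.
Chebyshev: Pr(|S − 1618·4| ≥ 1334) ≤ Var(S)/1334² = 116496/1779556 = 0.0655.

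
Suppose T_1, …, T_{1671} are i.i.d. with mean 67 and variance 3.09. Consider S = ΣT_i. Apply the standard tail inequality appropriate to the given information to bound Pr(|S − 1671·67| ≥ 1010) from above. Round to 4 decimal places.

With mean and variance of each term known, Chebyshev's inequality bounds the deviation of the sum (or sample mean).
Var(S) = n·Var(T_i) = 1671·3.09 = 5163.39.
Chebyshev: Pr(|S − 1671·67| ≥ 1010) ≤ Var(S)/1010² = 5163.39/1020100 = 0.0051.

0.0051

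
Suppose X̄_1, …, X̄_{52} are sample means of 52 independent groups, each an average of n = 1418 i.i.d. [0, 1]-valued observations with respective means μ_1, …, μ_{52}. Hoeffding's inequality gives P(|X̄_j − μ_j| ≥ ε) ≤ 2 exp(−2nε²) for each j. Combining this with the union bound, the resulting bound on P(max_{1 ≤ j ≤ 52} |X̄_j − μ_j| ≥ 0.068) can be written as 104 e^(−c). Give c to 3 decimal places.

13.114

Union bound over the 52 events: P(max_{1 ≤ j ≤ 52} |X̄_j − μ_j| ≥ 0.068) ≤ 52·2·exp(−2nε²) = 104 exp(−2·1418·0.068²).
So c = 2·1418·0.068² = 13.1137.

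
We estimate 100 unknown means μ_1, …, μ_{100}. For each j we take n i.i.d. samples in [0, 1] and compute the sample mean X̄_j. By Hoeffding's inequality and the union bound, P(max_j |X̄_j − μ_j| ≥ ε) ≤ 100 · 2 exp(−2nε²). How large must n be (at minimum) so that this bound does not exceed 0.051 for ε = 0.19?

115

Need 2·100·exp(−2nε²) ≤ 0.051, i.e. exp(−2nε²) ≤ 0.051/200.
So 2nε² ≥ ln(200/0.051) = 8.274247.
Hence n ≥ 8.274247/(2·0.19²) = 114.602.
The smallest integer n is 115.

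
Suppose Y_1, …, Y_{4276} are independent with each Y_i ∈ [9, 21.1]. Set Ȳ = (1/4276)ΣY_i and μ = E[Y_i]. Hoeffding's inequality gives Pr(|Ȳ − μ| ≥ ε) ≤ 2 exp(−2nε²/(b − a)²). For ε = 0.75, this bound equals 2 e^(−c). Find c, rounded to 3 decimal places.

32.856

c = 2nε²/(b − a)² = 2·4276·0.75² / 12.1² = 32.8564.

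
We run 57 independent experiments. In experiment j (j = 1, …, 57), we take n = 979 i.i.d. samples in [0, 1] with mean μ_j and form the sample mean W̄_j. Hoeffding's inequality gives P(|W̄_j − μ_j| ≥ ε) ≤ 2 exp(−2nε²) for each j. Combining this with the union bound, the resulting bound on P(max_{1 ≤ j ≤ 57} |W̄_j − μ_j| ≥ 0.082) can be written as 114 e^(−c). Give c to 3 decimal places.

13.166

Union bound over the 57 events: P(max_{1 ≤ j ≤ 57} |W̄_j − μ_j| ≥ 0.082) ≤ 57·2·exp(−2nε²) = 114 exp(−2·979·0.082²).
So c = 2·979·0.082² = 13.1656.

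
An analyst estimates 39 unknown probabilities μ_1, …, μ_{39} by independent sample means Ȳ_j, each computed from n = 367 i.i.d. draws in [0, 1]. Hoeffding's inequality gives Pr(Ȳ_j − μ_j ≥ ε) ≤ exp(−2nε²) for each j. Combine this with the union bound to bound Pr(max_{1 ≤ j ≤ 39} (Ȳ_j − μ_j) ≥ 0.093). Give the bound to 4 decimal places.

Per-experiment Hoeffding bound: exp(−2·367·0.093²) = exp(−6.34837) = 0.0017496.
Union bound over 39 events: 39·0.0017496 = 0.06823.

0.0682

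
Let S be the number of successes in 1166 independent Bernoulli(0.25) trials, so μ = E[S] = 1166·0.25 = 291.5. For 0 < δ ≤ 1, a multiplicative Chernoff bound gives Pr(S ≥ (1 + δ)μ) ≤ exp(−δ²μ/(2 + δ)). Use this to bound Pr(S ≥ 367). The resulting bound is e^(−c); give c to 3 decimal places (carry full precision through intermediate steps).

Write 367 = (1 + δ)μ, so δ = 367/291.5 − 1 = 0.2590051…
Then the exponent is δ²μ/(2 + δ) = (367 − μ)² / (μ·(2 + δ)) = 8.656416.

8.656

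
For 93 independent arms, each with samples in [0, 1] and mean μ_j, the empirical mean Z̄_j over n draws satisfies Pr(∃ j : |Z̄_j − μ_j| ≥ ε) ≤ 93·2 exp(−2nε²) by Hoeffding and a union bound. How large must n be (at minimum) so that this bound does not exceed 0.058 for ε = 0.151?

Need 2·93·exp(−2nε²) ≤ 0.058, i.e. exp(−2nε²) ≤ 0.058/186.
So 2nε² ≥ ln(186/0.058) = 8.073059.
Hence n ≥ 8.073059/(2·0.151²) = 177.033.
The smallest integer n is 178.

178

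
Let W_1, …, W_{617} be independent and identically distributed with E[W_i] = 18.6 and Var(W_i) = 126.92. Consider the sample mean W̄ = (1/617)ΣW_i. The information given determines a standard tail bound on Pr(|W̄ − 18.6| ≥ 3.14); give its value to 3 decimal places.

With mean and variance of each term known, Chebyshev's inequality bounds the deviation of the sum (or sample mean).
Var(W̄) = Var(W_i)/n = 126.92/617 = 0.20571.
Chebyshev: Pr(|W̄ − 18.6| ≥ 3.14) ≤ Var(W̄)/(3.14)² = 126.92/(617·3.14²) = 0.0209.

0.021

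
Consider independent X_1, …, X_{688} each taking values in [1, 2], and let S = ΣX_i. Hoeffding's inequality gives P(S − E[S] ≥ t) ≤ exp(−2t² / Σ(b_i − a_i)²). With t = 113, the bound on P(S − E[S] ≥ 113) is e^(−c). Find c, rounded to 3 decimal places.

Σ(b_i − a_i)² = 688·(1)² = 688.
c = 2t²/688 = 2·113²/688 = 37.1192.

37.119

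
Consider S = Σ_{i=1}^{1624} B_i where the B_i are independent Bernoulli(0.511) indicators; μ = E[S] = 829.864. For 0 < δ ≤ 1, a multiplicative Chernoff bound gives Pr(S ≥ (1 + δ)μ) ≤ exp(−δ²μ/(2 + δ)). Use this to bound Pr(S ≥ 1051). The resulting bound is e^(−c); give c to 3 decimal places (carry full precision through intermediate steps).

25.999

Write 1051 = (1 + δ)μ, so δ = 1051/829.864 − 1 = 0.2664726…
Then the exponent is δ²μ/(2 + δ) = (1051 − μ)² / (μ·(2 + δ)) = 25.999291.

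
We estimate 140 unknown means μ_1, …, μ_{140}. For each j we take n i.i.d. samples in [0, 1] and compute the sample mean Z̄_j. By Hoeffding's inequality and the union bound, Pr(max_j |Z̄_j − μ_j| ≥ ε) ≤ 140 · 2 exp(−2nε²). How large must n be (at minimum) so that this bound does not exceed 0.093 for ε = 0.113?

Need 2·140·exp(−2nε²) ≤ 0.093, i.e. exp(−2nε²) ≤ 0.093/280.
So 2nε² ≥ ln(280/0.093) = 8.009945.
Hence n ≥ 8.009945/(2·0.113²) = 313.648.
The smallest integer n is 314.

314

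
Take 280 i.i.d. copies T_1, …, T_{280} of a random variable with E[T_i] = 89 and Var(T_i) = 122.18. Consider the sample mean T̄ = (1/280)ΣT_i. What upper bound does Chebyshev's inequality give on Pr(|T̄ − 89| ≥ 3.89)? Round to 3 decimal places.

Var(T̄) = Var(T_i)/n = 122.18/280 = 0.43636.
Chebyshev: Pr(|T̄ − 89| ≥ 3.89) ≤ Var(T̄)/(3.89)² = 122.18/(280·3.89²) = 0.0288.

0.029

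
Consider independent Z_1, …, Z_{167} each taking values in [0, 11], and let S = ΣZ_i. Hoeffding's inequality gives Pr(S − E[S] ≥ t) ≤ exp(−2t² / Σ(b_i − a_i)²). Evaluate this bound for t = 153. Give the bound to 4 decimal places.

0.0986

Σ(b_i − a_i)² = 167·(11)² = 20207.
Exponent = 2·153²/20207 = 2.3169.
Bound = exp(−2.3169) = 0.09858.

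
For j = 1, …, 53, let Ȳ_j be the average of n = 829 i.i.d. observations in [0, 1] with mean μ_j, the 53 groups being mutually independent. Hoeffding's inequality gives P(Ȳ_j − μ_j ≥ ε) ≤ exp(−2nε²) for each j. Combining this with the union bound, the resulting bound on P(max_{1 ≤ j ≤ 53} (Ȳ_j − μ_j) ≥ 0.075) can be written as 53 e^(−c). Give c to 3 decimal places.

9.326

Union bound over the 53 events: P(max_{1 ≤ j ≤ 53} (Ȳ_j − μ_j) ≥ 0.075) ≤ 53·exp(−2nε²) = 53 exp(−2·829·0.075²).
So c = 2·829·0.075² = 9.3262.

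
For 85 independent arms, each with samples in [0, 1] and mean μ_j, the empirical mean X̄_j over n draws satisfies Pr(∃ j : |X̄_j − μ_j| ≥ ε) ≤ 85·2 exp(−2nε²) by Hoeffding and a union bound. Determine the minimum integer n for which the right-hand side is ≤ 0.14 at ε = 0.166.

129

Need 2·85·exp(−2nε²) ≤ 0.14, i.e. exp(−2nε²) ≤ 0.14/170.
So 2nε² ≥ ln(170/0.14) = 7.101911.
Hence n ≥ 7.101911/(2·0.166²) = 128.863.
The smallest integer n is 129.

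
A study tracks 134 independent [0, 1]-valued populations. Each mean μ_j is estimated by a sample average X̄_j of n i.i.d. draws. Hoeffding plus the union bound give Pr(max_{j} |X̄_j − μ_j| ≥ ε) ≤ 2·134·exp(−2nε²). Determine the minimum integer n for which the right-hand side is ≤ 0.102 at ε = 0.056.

Need 2·134·exp(−2nε²) ≤ 0.102, i.e. exp(−2nε²) ≤ 0.102/268.
So 2nε² ≥ ln(268/0.102) = 7.873769.
Hence n ≥ 7.873769/(2·0.056²) = 1255.384.
The smallest integer n is 1256.

1256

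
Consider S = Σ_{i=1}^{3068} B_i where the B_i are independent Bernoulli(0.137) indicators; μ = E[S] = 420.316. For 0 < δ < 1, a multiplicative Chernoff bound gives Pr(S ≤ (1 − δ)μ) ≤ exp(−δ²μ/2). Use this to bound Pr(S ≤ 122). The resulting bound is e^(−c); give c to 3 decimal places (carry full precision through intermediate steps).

105.864

Write 122 = (1 − δ)μ, so δ = 1 − 122/420.316 = 0.7097422…
Then the exponent is δ²μ/2 = (μ − 122)²/(2μ) = 105.863726.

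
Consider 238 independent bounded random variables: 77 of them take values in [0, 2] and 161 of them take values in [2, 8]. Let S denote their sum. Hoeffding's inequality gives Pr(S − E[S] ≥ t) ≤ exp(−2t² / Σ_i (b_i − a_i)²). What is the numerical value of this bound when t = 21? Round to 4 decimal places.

0.8655

Σ(b_i − a_i)² = 77·2² + 161·6² = 6104.
Exponent = 2·21² / 6104 = 0.14450.
Bound = exp(−0.14450) = 0.86546.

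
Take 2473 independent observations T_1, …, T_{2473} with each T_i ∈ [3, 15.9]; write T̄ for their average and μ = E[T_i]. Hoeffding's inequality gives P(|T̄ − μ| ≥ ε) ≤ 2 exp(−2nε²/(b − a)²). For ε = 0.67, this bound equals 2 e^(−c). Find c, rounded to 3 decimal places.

c = 2nε²/(b − a)² = 2·2473·0.67² / 12.9² = 13.3421.

13.342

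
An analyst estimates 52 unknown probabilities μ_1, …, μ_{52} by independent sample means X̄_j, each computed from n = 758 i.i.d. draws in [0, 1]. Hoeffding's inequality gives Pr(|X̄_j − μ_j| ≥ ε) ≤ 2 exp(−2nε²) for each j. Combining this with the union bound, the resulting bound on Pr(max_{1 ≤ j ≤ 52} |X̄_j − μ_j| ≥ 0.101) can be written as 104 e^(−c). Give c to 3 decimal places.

Union bound over the 52 events: Pr(max_{1 ≤ j ≤ 52} |X̄_j − μ_j| ≥ 0.101) ≤ 52·2·exp(−2nε²) = 104 exp(−2·758·0.101²).
So c = 2·758·0.101² = 15.4647.

15.465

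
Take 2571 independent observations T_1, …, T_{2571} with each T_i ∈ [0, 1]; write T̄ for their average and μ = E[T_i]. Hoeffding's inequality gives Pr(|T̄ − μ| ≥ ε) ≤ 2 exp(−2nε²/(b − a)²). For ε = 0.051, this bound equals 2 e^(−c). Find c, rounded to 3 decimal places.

13.374

c = 2nε²/(b − a)² = 2·2571·0.051² / 1² = 13.3743.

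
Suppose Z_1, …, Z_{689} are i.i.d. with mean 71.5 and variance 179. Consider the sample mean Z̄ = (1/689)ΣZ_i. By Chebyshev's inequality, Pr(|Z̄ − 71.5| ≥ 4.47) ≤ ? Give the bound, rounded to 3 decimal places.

Var(Z̄) = Var(Z_i)/n = 179/689 = 0.2598.
Chebyshev: Pr(|Z̄ − 71.5| ≥ 4.47) ≤ Var(Z̄)/(4.47)² = 179/(689·4.47²) = 0.0130.

0.013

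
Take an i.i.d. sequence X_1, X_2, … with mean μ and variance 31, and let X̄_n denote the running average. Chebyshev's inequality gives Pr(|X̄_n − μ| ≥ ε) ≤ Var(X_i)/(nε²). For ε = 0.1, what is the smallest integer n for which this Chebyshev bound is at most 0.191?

16231

Require 31/(n·0.1²) ≤ 0.191, i.e. n ≥ 31/(0.191·0.1²) = 16230.366.
The smallest integer n is 16231.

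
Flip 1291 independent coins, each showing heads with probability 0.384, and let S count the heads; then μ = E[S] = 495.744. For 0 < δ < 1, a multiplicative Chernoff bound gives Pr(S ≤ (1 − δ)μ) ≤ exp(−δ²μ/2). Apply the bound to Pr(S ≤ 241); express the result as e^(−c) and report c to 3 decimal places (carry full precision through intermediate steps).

65.452

Write 241 = (1 − δ)μ, so δ = 1 − 241/495.744 = 0.513862…
Then the exponent is δ²μ/2 = (μ − 241)²/(2μ) = 65.451630.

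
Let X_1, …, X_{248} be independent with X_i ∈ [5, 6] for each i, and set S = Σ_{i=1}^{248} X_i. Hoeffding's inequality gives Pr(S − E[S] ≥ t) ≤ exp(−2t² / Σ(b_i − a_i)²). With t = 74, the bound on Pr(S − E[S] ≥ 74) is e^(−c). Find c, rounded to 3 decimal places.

Σ(b_i − a_i)² = 248·(1)² = 248.
c = 2t²/248 = 2·74²/248 = 44.1613.

44.161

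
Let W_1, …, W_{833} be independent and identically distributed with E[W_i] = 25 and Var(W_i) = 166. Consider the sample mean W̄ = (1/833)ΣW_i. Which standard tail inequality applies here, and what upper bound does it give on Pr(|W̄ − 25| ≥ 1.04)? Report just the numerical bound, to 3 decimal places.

0.184

With mean and variance of each term known, Chebyshev's inequality bounds the deviation of the sum (or sample mean).
Var(W̄) = Var(W_i)/n = 166/833 = 0.19928.
Chebyshev: Pr(|W̄ − 25| ≥ 1.04) ≤ Var(W̄)/(1.04)² = 166/(833·1.04²) = 0.1842.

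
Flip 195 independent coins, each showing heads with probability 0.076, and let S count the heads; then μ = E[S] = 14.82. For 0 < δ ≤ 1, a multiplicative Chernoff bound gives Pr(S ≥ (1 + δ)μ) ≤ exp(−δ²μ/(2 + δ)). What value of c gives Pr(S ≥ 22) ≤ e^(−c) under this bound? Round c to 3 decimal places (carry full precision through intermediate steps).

Write 22 = (1 + δ)μ, so δ = 22/14.82 − 1 = 0.4844804…
Then the exponent is δ²μ/(2 + δ) = (22 − μ)² / (μ·(2 + δ)) = 1.400120.

1.400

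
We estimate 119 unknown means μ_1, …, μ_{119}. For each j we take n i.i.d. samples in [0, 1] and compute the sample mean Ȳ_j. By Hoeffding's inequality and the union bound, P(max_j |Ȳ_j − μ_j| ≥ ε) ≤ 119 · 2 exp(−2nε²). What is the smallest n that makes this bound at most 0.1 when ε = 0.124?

253

Need 2·119·exp(−2nε²) ≤ 0.1, i.e. exp(−2nε²) ≤ 0.1/238.
So 2nε² ≥ ln(238/0.1) = 7.774856.
Hence n ≥ 7.774856/(2·0.124²) = 252.824.
The smallest integer n is 253.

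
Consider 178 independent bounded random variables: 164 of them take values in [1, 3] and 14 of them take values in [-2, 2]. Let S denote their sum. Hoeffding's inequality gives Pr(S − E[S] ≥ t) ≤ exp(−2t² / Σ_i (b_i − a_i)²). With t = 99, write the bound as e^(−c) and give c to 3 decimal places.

Σ(b_i − a_i)² = 164·2² + 14·4² = 880.
c = 2t² / 880 = 2·99² / 880 = 22.2750.

22.275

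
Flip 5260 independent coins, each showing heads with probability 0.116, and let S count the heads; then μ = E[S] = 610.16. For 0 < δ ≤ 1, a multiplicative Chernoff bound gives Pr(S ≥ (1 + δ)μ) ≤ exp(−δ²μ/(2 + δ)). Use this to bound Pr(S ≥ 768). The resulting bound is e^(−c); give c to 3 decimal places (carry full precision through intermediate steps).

Write 768 = (1 + δ)μ, so δ = 768/610.16 − 1 = 0.2586862…
Then the exponent is δ²μ/(2 + δ) = (768 − μ)² / (μ·(2 + δ)) = 18.077339.

18.077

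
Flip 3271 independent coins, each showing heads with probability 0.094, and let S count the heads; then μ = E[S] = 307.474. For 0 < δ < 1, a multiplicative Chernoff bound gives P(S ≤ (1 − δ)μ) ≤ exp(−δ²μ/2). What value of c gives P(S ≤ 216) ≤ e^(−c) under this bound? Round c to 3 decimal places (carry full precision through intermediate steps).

Write 216 = (1 − δ)μ, so δ = 1 − 216/307.474 = 0.2975016…
Then the exponent is δ²μ/2 = (μ − 216)²/(2μ) = 13.606830.

13.607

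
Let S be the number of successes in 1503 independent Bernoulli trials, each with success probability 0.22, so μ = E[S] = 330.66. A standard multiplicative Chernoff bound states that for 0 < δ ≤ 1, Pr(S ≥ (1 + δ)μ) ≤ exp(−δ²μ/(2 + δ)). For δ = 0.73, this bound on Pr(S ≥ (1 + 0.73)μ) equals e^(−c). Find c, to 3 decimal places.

64.545

c = δ²μ/(2 + δ) = 0.73²·330.66/(2 + 0.73) = 64.5453.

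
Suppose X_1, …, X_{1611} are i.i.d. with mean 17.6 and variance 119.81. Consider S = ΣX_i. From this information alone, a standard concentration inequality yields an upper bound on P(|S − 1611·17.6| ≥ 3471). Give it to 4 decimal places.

With mean and variance of each term known, Chebyshev's inequality bounds the deviation of the sum (or sample mean).
Var(S) = n·Var(X_i) = 1611·119.81 = 193013.91.
Chebyshev: P(|S − 1611·17.6| ≥ 3471) ≤ Var(S)/3471² = 193013.91/12047841 = 0.0160.

0.0160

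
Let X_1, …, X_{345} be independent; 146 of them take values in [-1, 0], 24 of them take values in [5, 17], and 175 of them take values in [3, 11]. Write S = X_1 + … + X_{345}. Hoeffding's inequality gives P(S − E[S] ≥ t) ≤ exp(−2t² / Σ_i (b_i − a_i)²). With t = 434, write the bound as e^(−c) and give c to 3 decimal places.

Σ(b_i − a_i)² = 146·1² + 24·12² + 175·8² = 14802.
c = 2t² / 14802 = 2·434² / 14802 = 25.4501.

25.450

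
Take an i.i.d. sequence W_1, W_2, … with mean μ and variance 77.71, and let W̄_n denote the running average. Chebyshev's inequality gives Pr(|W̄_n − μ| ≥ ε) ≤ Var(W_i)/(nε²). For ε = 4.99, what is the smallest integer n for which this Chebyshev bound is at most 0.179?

Require 77.71/(n·4.99²) ≤ 0.179, i.e. n ≥ 77.71/(0.179·4.99²) = 17.435.
The smallest integer n is 18.

18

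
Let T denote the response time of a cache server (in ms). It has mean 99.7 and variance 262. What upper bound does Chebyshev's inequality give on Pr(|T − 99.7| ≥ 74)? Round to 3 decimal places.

Chebyshev: Pr(|T − μ| ≥ t) ≤ Var(T)/t².
Bound = 262 / 5476 = 0.0478.

0.048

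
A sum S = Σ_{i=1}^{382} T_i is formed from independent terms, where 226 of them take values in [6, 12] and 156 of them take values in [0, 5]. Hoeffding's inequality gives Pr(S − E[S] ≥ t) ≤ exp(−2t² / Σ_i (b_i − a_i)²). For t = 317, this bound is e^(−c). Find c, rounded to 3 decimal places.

16.698

Σ(b_i − a_i)² = 226·6² + 156·5² = 12036.
c = 2t² / 12036 = 2·317² / 12036 = 16.6981.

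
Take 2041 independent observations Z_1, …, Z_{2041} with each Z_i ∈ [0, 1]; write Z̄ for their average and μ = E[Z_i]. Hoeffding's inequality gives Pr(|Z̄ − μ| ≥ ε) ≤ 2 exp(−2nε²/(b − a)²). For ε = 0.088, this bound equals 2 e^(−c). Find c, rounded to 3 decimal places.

c = 2nε²/(b − a)² = 2·2041·0.088² / 1² = 31.6110.

31.611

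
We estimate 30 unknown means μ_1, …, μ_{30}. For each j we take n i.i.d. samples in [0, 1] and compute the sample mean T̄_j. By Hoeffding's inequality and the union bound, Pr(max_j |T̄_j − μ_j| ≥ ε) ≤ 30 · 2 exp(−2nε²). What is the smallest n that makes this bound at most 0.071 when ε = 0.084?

478

Need 2·30·exp(−2nε²) ≤ 0.071, i.e. exp(−2nε²) ≤ 0.071/60.
So 2nε² ≥ ln(60/0.071) = 6.739420.
Hence n ≥ 6.739420/(2·0.084²) = 477.567.
The smallest integer n is 478.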